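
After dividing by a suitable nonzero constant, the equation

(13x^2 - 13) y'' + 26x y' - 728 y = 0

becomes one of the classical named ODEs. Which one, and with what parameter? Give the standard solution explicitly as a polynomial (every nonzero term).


All three coefficients share the factor -13; dividing through by -13 gives  (1 - x^2) y'' - 2x y' + 56 y = 0.
This matches the Legendre equation (1 - x^2) y'' - 2x y' + n(n+1) y = 0 (note the -2x y' term) with n(n+1) = 56, so n = 7; the polynomial solution is P_7(x).
With y = sum_k a_k x^k, matching x^k gives (k+2)(k+1) a_{k+2} = [k(k+1) - n(n+1)] a_k = (k - 7)(k + 8) a_k. The right side vanishes at k = 7, so the series with the parity of 7 terminates at degree 7.
Standard normalization (P_n(1) = 1): leading coefficient (2n)!/(2^n (n!)^2) = 87178291200/(128*25401600) = 429/16, so a_7 = 429/16. Work downward with a_k = (k+1)(k+2) a_{k+2} / ((k - 7)(k + 8)):
  a_5 = (6)(7)(429/16) / ((5 - 7)(5 + 8)) = (9009/8)/(-26) = -693/16
  a_3 = (4)(5)(-693/16) / ((3 - 7)(3 + 8)) = (-3465/4)/(-44) = 315/16
  a_1 = (2)(3)(315/16) / ((1 - 7)(1 + 8)) = (945/8)/(-54) = -35/16
Hence P_7(x) = 429 x^7/16 - 693 x^5/16 + 315 x^3/16 - 35 x/16.

P_7(x); series = 429 x^7/16 - 693 x^5/16 + 315 x^3/16 - 35 x/16


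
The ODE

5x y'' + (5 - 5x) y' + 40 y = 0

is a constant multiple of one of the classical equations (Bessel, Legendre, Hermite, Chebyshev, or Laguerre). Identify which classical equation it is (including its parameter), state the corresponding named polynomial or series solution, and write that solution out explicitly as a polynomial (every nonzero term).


All three coefficients share the factor 5; dividing through by 5 gives  x y'' + (1 - x) y' + 8 y = 0.
This matches the Laguerre equation x y'' + (1 - x) y' + n y = 0 with n = 8; the polynomial solution is L_8(x).
With y = sum_k a_k x^k, matching x^k gives (k+1)k a_{k+1} + (k+1) a_{k+1} - k a_k + n a_k = 0, i.e. (k+1)^2 a_{k+1} = (k - n) a_k = (k - 8) a_k. The right side vanishes at k = 8, so the series terminates at degree 8.
Standard normalization L_n(0) = 1 gives a_0 = 1. Work upward with a_{k+1} = (k - 8) a_k / (k+1)^2:
  a_1 = (0 - 8)(1) / 1^2 = -8/1 = -8
  a_2 = (1 - 8)(-8) / 2^2 = 56/4 = 14
  a_3 = (2 - 8)(14) / 3^2 = -84/9 = -28/3
  a_4 = (3 - 8)(-28/3) / 4^2 = (140/3)/16 = 35/12
  a_5 = (4 - 8)(35/12) / 5^2 = (-35/3)/25 = -7/15
  a_6 = (5 - 8)(-7/15) / 6^2 = (7/5)/36 = 7/180
  a_7 = (6 - 8)(7/180) / 7^2 = (-7/90)/49 = -1/630
  a_8 = (7 - 8)(-1/630) / 8^2 = (1/630)/64 = 1/40320
Hence L_8(x) = x^8/40320 - x^7/630 + 7 x^6/180 - 7 x^5/15 + 35 x^4/12 - 28 x^3/3 + 14 x^2 - 8 x + 1.

L_8(x); series = x^8/40320 - x^7/630 + 7 x^6/180 - 7 x^5/15 + 35 x^4/12 - 28 x^3/3 + 14 x^2 - 8 x + 1


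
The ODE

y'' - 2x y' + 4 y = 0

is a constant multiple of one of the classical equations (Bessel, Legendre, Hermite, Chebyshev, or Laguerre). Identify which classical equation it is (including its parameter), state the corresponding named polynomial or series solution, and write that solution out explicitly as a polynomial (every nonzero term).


The equation is already in a standard form:  y'' - 2x y' + 4 y = 0.
This matches the Hermite equation y'' - 2x y' + 2n y = 0 with 2n = 4, so n = 2; the polynomial solution is H_2(x).
With y = sum_k a_k x^k, matching x^k gives (k+2)(k+1) a_{k+2} = 2(k - n) a_k = 2(k - 2) a_k. The right side vanishes at k = 2, so the series with the parity of 2 terminates at degree 2.
Standard normalization: leading coefficient of H_n is 2^n, so a_2 = 2^2 = 4. Work downward with a_k = (k+1)(k+2) a_{k+2} / (2(k - n)):
  a_0 = (1)(2)(4) / (2(0 - 2)) = 8/(-4) = -2
Hence H_2(x) = 4 x^2 - 2.

H_2(x); series = 4 x^2 - 2


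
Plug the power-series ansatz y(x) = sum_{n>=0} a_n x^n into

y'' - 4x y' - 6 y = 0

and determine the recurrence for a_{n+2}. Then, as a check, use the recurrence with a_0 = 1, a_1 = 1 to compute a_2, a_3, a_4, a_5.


Substitute y = sum_n a_n x^n.
y''(x) has coefficient (n+2)(n+1) a_{n+2} at x^n;
-4 x y'(x) has coefficient -4 n a_n at x^n (shift);
-6 y(x) has coefficient -6 a_n at x^n.
Matching x^n: (n+2)(n+1) a_{n+2} + (-4n - 6) a_n = 0.
Thus a_{n+2} = (4n + 6) / ((n+1)(n+2)) * a_n.

Check with a_0 = 1, a_1 = 1 (apply the recurrence for n = 0, 1, 2, 3): a_0 = 1, a_1 = 1, a_2 = 3, a_3 = 5/3, a_4 = 7/2, a_5 = 3/2.

a_(n+2) = (4n + 6) / ((n+1)(n+2)) * a_n; check: a_0 = 1, a_1 = 1, a_2 = 3, a_3 = 5/3, a_4 = 7/2, a_5 = 3/2


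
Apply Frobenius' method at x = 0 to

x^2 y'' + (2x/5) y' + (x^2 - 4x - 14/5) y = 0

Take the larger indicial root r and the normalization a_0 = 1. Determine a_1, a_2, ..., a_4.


Write in Frobenius form y'' + (p(x)/x) y' + (q(x)/x^2) y = 0:
  p(x) = 2/5,  q(x) = x^2 - 4x - 14/5.
Indicial equation: r(r-1) + (2/5) r + (-14/5) = 0 -> roots r_1 = 2, r_2 = -7/5.
Take r = r_1 = 2. Let y(x) = x^r sum_{n>=0} a_n x^n with a_0 = 1.
Substitute y = x^r sum a_n x^n and match x^{r+n}. The recurrence is
  D(n) a_n - 4 a_{n-1} + 1 a_{n-2} = 0,  where D(n) = (r+n)(r+n-1) + (2/5)(r+n) + (-14/5).
  a_n = [4 a_{n-1} - 1 a_{n-2}] / D(n).
Since the indicial polynomial factors as (r - r_1)(r - r_2), D(n) = (r_1 + n - r_1)(r_1 + n - r_2) = n(n + 17/5).
Evaluating step by step (a_0 = 1):
  n = 1: D(1) = 1(1 + 17/5) = 22/5; numerator = 4(1) = 4; a_1 = (4)/(22/5) = 10/11
  n = 2: D(2) = 2(2 + 17/5) = 54/5; numerator = 4(10/11) - 1(1) = 29/11; a_2 = (29/11)/(54/5) = 145/594
  n = 3: D(3) = 3(3 + 17/5) = 96/5; numerator = 4(145/594) - 1(10/11) = 20/297; a_3 = (20/297)/(96/5) = 25/7128
  n = 4: D(4) = 4(4 + 17/5) = 148/5; numerator = 4(25/7128) - 1(145/594) = -205/891; a_4 = (-205/891)/(148/5) = -1025/131868

r = 2; a_0 = 1; a_1 = 10/11; a_2 = 145/594; a_3 = 25/7128; a_4 = -1025/131868


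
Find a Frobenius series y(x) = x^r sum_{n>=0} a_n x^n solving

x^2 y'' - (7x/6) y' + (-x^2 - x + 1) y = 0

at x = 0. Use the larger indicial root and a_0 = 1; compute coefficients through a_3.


Write in Frobenius form y'' + (p(x)/x) y' + (q(x)/x^2) y = 0:
  p(x) = -7/6,  q(x) = -x^2 - x + 1.
Indicial equation: r(r-1) + (-7/6) r + (1) = 0 -> roots r_1 = 3/2, r_2 = 2/3.
Take r = r_1 = 3/2. Let y(x) = x^r sum_{n>=0} a_n x^n with a_0 = 1.
Substitute y = x^r sum a_n x^n and match x^{r+n}. The recurrence is
  D(n) a_n - 1 a_{n-1} - 1 a_{n-2} = 0,  where D(n) = (r+n)(r+n-1) + (-7/6)(r+n) + (1).
  a_n = [1 a_{n-1} + 1 a_{n-2}] / D(n).
Since the indicial polynomial factors as (r - r_1)(r - r_2), D(n) = (r_1 + n - r_1)(r_1 + n - r_2) = n(n + 5/6).
Evaluating step by step (a_0 = 1):
  n = 1: D(1) = 1(1 + 5/6) = 11/6; numerator = 1(1) = 1; a_1 = (1)/(11/6) = 6/11
  n = 2: D(2) = 2(2 + 5/6) = 17/3; numerator = 1(6/11) + 1(1) = 17/11; a_2 = (17/11)/(17/3) = 3/11
  n = 3: D(3) = 3(3 + 5/6) = 23/2; numerator = 1(3/11) + 1(6/11) = 9/11; a_3 = (9/11)/(23/2) = 18/253

r = 3/2; a_0 = 1; a_1 = 6/11; a_2 = 3/11; a_3 = 18/253


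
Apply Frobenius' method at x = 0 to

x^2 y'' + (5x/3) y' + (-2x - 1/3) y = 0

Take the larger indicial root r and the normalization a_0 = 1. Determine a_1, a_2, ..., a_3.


Write in Frobenius form y'' + (p(x)/x) y' + (q(x)/x^2) y = 0:
  p(x) = 5/3,  q(x) = -2x - 1/3.
Indicial equation: r(r-1) + (5/3) r + (-1/3) = 0 -> roots r_1 = 1/3, r_2 = -1.
Take r = r_1 = 1/3. Let y(x) = x^r sum_{n>=0} a_n x^n with a_0 = 1.
Substitute y = x^r sum a_n x^n and match x^{r+n}. The recurrence is
  D(n) a_n - 2 a_{n-1} = 0,  where D(n) = (r+n)(r+n-1) + (5/3)(r+n) + (-1/3).
  a_n = 2 / D(n) * a_{n-1}.
Since the indicial polynomial factors as (r - r_1)(r - r_2), D(n) = (r_1 + n - r_1)(r_1 + n - r_2) = n(n + 4/3).
Evaluating step by step (a_0 = 1):
  n = 1: D(1) = 1(1 + 4/3) = 7/3; numerator = 2(1) = 2; a_1 = (2)/(7/3) = 6/7
  n = 2: D(2) = 2(2 + 4/3) = 20/3; numerator = 2(6/7) = 12/7; a_2 = (12/7)/(20/3) = 9/35
  n = 3: D(3) = 3(3 + 4/3) = 13; numerator = 2(9/35) = 18/35; a_3 = (18/35)/(13) = 18/455

r = 1/3; a_0 = 1; a_1 = 6/7; a_2 = 9/35; a_3 = 18/455


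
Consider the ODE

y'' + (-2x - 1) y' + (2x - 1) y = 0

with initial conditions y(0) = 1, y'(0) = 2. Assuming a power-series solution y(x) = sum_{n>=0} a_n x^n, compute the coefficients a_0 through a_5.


Ansatz: y(x) = sum_{n>=0} a_n x^n, so y'(x) = sum_{n>=1} n a_n x^(n-1) and y''(x) = sum_{n>=2} n(n-1) a_n x^(n-2).
Substitute into P(x) y'' + Q(x) y' + R(x) y = 0 with P(x) = 1, Q(x) = -2x - 1, R(x) = 2x - 1, and match powers of x.
Initial conditions: a_0 = 1, a_1 = 2.
Setting the coefficient of each power of x to zero and solving order by order (substituting the coefficients already found):
  x^0: 2 a_2 - a_1 - a_0 = 0  ->  2 a_2 = a_1 + a_0 = 3  ->  a_2 = 3/2
  x^1: 6 a_3 - 2 a_2 - 3 a_1 + 2 a_0 = 0  ->  6 a_3 = 2 a_2 + 3 a_1 - 2 a_0 = 7  ->  a_3 = 7/6
  x^2: 12 a_4 - 3 a_3 - 5 a_2 + 2 a_1 = 0  ->  12 a_4 = 3 a_3 + 5 a_2 - 2 a_1 = 7  ->  a_4 = 7/12
  x^3: 20 a_5 - 4 a_4 - 7 a_3 + 2 a_2 = 0  ->  20 a_5 = 4 a_4 + 7 a_3 - 2 a_2 = 15/2  ->  a_5 = 3/8
Truncated series: y(x) = 1 + 2 x + (3/2) x^2 + (7/6) x^3 + (7/12) x^4 + (3/8) x^5 + O(x^6).

a_0 = 1; a_1 = 2; a_2 = 3/2; a_3 = 7/6; a_4 = 7/12; a_5 = 3/8


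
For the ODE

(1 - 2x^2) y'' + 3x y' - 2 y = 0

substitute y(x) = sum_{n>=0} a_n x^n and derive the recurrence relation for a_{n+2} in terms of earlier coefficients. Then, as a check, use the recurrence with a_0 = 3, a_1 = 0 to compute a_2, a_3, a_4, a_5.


Substitute y = sum_n a_n x^n.
(1 - 2 x^2) y'' contributes (n+2)(n+1) a_{n+2} - 2 n(n-1) a_n at x^n.
3 x y'(x) contributes 3 n a_n at x^n.
-2 y(x) contributes -2 a_n at x^n.
Matching x^n: (n+2)(n+1) a_{n+2} + (-2 n(n-1) + 3 n - 2) a_n = 0.
Thus a_{n+2} = (2 n(n-1) - 3 n + 2) / ((n+1)(n+2)) * a_n.

Check with a_0 = 3, a_1 = 0 (apply the recurrence for n = 0, 1, 2, 3): a_0 = 3, a_1 = 0, a_2 = 3, a_3 = 0, a_4 = 0, a_5 = 0.

a_(n+2) = (2 n(n-1) - 3 n + 2) / ((n+1)(n+2)) * a_n; check: a_0 = 3, a_1 = 0, a_2 = 3, a_3 = 0, a_4 = 0, a_5 = 0


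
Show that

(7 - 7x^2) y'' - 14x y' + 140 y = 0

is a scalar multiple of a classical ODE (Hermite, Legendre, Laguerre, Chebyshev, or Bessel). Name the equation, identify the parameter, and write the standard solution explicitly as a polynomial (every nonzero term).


All three coefficients share the factor 7; dividing through by 7 gives  (1 - x^2) y'' - 2x y' + 20 y = 0.
This matches the Legendre equation (1 - x^2) y'' - 2x y' + n(n+1) y = 0 (note the -2x y' term) with n(n+1) = 20, so n = 4; the polynomial solution is P_4(x).
With y = sum_k a_k x^k, matching x^k gives (k+2)(k+1) a_{k+2} = [k(k+1) - n(n+1)] a_k = (k - 4)(k + 5) a_k. The right side vanishes at k = 4, so the series with the parity of 4 terminates at degree 4.
Standard normalization (P_n(1) = 1): leading coefficient (2n)!/(2^n (n!)^2) = 40320/(16*576) = 35/8, so a_4 = 35/8. Work downward with a_k = (k+1)(k+2) a_{k+2} / ((k - 4)(k + 5)):
  a_2 = (3)(4)(35/8) / ((2 - 4)(2 + 5)) = (105/2)/(-14) = -15/4
  a_0 = (1)(2)(-15/4) / ((0 - 4)(0 + 5)) = (-15/2)/(-20) = 3/8
Hence P_4(x) = 35 x^4/8 - 15 x^2/4 + 3/8.

P_4(x); series = 35 x^4/8 - 15 x^2/4 + 3/8


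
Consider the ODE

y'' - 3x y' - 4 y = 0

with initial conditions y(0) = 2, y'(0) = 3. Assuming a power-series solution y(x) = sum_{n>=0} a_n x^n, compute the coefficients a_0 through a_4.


Ansatz: y(x) = sum_{n>=0} a_n x^n, so y'(x) = sum_{n>=1} n a_n x^(n-1) and y''(x) = sum_{n>=2} n(n-1) a_n x^(n-2).
Substitute into P(x) y'' + Q(x) y' + R(x) y = 0 with P(x) = 1, Q(x) = -3x, R(x) = -4, and match powers of x.
Initial conditions: a_0 = 2, a_1 = 3.
Setting the coefficient of each power of x to zero and solving order by order (substituting the coefficients already found):
  x^0: 2 a_2 - 4 a_0 = 0  ->  2 a_2 = 4 a_0 = 8  ->  a_2 = 4
  x^1: 6 a_3 - 7 a_1 = 0  ->  6 a_3 = 7 a_1 = 21  ->  a_3 = 7/2
  x^2: 12 a_4 - 10 a_2 = 0  ->  12 a_4 = 10 a_2 = 40  ->  a_4 = 10/3
Truncated series: y(x) = 2 + 3 x + 4 x^2 + (7/2) x^3 + (10/3) x^4 + O(x^5).

a_0 = 2; a_1 = 3; a_2 = 4; a_3 = 7/2; a_4 = 10/3


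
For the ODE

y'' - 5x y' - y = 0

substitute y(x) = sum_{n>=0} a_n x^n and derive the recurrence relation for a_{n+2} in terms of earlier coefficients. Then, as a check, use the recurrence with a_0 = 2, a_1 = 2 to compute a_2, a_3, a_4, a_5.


Substitute y = sum_n a_n x^n.
y''(x) has coefficient (n+2)(n+1) a_{n+2} at x^n;
-5 x y'(x) has coefficient -5 n a_n at x^n (shift);
-y(x) has coefficient -1 a_n at x^n.
Matching x^n: (n+2)(n+1) a_{n+2} + (-5n - 1) a_n = 0.
Thus a_{n+2} = (5n + 1) / ((n+1)(n+2)) * a_n.

Check with a_0 = 2, a_1 = 2 (apply the recurrence for n = 0, 1, 2, 3): a_0 = 2, a_1 = 2, a_2 = 1, a_3 = 2, a_4 = 11/12, a_5 = 8/5.

a_(n+2) = (5n + 1) / ((n+1)(n+2)) * a_n; check: a_0 = 2, a_1 = 2, a_2 = 1, a_3 = 2, a_4 = 11/12, a_5 = 8/5


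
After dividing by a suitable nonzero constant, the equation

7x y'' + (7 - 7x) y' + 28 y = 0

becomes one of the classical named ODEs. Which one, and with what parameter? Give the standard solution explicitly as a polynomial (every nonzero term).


All three coefficients share the factor 7; dividing through by 7 gives  x y'' + (1 - x) y' + 4 y = 0.
This matches the Laguerre equation x y'' + (1 - x) y' + n y = 0 with n = 4; the polynomial solution is L_4(x).
With y = sum_k a_k x^k, matching x^k gives (k+1)k a_{k+1} + (k+1) a_{k+1} - k a_k + n a_k = 0, i.e. (k+1)^2 a_{k+1} = (k - n) a_k = (k - 4) a_k. The right side vanishes at k = 4, so the series terminates at degree 4.
Standard normalization L_n(0) = 1 gives a_0 = 1. Work upward with a_{k+1} = (k - 4) a_k / (k+1)^2:
  a_1 = (0 - 4)(1) / 1^2 = -4/1 = -4
  a_2 = (1 - 4)(-4) / 2^2 = 12/4 = 3
  a_3 = (2 - 4)(3) / 3^2 = -6/9 = -2/3
  a_4 = (3 - 4)(-2/3) / 4^2 = (2/3)/16 = 1/24
Hence L_4(x) = x^4/24 - 2 x^3/3 + 3 x^2 - 4 x + 1.

L_4(x); series = x^4/24 - 2 x^3/3 + 3 x^2 - 4 x + 1


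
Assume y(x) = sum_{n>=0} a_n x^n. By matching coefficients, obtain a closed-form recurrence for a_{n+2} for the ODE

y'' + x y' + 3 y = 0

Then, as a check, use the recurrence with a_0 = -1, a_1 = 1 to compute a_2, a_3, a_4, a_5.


Substitute y = sum_n a_n x^n.
y''(x) has coefficient (n+2)(n+1) a_{n+2} at x^n;
x y'(x) has coefficient n a_n at x^n (shift);
3 y(x) has coefficient 3 a_n at x^n.
Matching x^n: (n+2)(n+1) a_{n+2} + (n + 3) a_n = 0.
Thus a_{n+2} = (-n - 3) / ((n+1)(n+2)) * a_n.

Check with a_0 = -1, a_1 = 1 (apply the recurrence for n = 0, 1, 2, 3): a_0 = -1, a_1 = 1, a_2 = 3/2, a_3 = -2/3, a_4 = -5/8, a_5 = 1/5.

a_(n+2) = (-n - 3) / ((n+1)(n+2)) * a_n; check: a_0 = -1, a_1 = 1, a_2 = 3/2, a_3 = -2/3, a_4 = -5/8, a_5 = 1/5


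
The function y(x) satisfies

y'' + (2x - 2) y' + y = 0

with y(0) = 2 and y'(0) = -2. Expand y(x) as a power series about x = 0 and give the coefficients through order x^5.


Ansatz: y(x) = sum_{n>=0} a_n x^n, so y'(x) = sum_{n>=1} n a_n x^(n-1) and y''(x) = sum_{n>=2} n(n-1) a_n x^(n-2).
Substitute into P(x) y'' + Q(x) y' + R(x) y = 0 with P(x) = 1, Q(x) = 2x - 2, R(x) = 1, and match powers of x.
Initial conditions: a_0 = 2, a_1 = -2.
Setting the coefficient of each power of x to zero and solving order by order (substituting the coefficients already found):
  x^0: 2 a_2 - 2 a_1 + a_0 = 0  ->  2 a_2 = 2 a_1 - a_0 = -6  ->  a_2 = -3
  x^1: 6 a_3 - 4 a_2 + 3 a_1 = 0  ->  6 a_3 = 4 a_2 - 3 a_1 = -6  ->  a_3 = -1
  x^2: 12 a_4 - 6 a_3 + 5 a_2 = 0  ->  12 a_4 = 6 a_3 - 5 a_2 = 9  ->  a_4 = 3/4
  x^3: 20 a_5 - 8 a_4 + 7 a_3 = 0  ->  20 a_5 = 8 a_4 - 7 a_3 = 13  ->  a_5 = 13/20
Truncated series: y(x) = 2 - 2 x - 3 x^2 - x^3 + (3/4) x^4 + (13/20) x^5 + O(x^6).

a_0 = 2; a_1 = -2; a_2 = -3; a_3 = -1; a_4 = 3/4; a_5 = 13/20


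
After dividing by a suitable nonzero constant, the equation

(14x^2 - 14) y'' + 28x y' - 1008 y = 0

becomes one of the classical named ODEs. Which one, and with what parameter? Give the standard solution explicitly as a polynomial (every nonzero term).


All three coefficients share the factor -14; dividing through by -14 gives  (1 - x^2) y'' - 2x y' + 72 y = 0.
This matches the Legendre equation (1 - x^2) y'' - 2x y' + n(n+1) y = 0 (note the -2x y' term) with n(n+1) = 72, so n = 8; the polynomial solution is P_8(x).
With y = sum_k a_k x^k, matching x^k gives (k+2)(k+1) a_{k+2} = [k(k+1) - n(n+1)] a_k = (k - 8)(k + 9) a_k. The right side vanishes at k = 8, so the series with the parity of 8 terminates at degree 8.
Standard normalization (P_n(1) = 1): leading coefficient (2n)!/(2^n (n!)^2) = 20922789888000/(256*1625702400) = 6435/128, so a_8 = 6435/128. Work downward with a_k = (k+1)(k+2) a_{k+2} / ((k - 8)(k + 9)):
  a_6 = (7)(8)(6435/128) / ((6 - 8)(6 + 9)) = (45045/16)/(-30) = -3003/32
  a_4 = (5)(6)(-3003/32) / ((4 - 8)(4 + 9)) = (-45045/16)/(-52) = 3465/64
  a_2 = (3)(4)(3465/64) / ((2 - 8)(2 + 9)) = (10395/16)/(-66) = -315/32
  a_0 = (1)(2)(-315/32) / ((0 - 8)(0 + 9)) = (-315/16)/(-72) = 35/128
Hence P_8(x) = 6435 x^8/128 - 3003 x^6/32 + 3465 x^4/64 - 315 x^2/32 + 35/128.

P_8(x); series = 6435 x^8/128 - 3003 x^6/32 + 3465 x^4/64 - 315 x^2/32 + 35/128


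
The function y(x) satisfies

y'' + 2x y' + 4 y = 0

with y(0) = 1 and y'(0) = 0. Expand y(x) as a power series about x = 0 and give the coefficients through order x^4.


Ansatz: y(x) = sum_{n>=0} a_n x^n, so y'(x) = sum_{n>=1} n a_n x^(n-1) and y''(x) = sum_{n>=2} n(n-1) a_n x^(n-2).
Substitute into P(x) y'' + Q(x) y' + R(x) y = 0 with P(x) = 1, Q(x) = 2x, R(x) = 4, and match powers of x.
Initial conditions: a_0 = 1, a_1 = 0.
Setting the coefficient of each power of x to zero and solving order by order (substituting the coefficients already found):
  x^0: 2 a_2 + 4 a_0 = 0  ->  2 a_2 = -4 a_0 = -4  ->  a_2 = -2
  x^1: 6 a_3 + 6 a_1 = 0  ->  6 a_3 = -6 a_1 = 0  ->  a_3 = 0
  x^2: 12 a_4 + 8 a_2 = 0  ->  12 a_4 = -8 a_2 = 16  ->  a_4 = 4/3
Truncated series: y(x) = 1 - 2 x^2 + (4/3) x^4 + O(x^5).

a_0 = 1; a_1 = 0; a_2 = -2; a_3 = 0; a_4 = 4/3


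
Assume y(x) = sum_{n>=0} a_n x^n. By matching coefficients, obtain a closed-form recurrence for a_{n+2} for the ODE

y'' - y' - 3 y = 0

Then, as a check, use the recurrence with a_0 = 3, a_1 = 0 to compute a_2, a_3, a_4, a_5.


Substitute y = sum_n a_n x^n.
y''(x) has coefficient (n+2)(n+1) a_{n+2} at x^n;
-y'(x) has coefficient -(n+1) a_{n+1} at x^n;
-3 y(x) has coefficient -3 a_n at x^n.
Matching x^n: (n+2)(n+1) a_{n+2} - (n+1) a_{n+1} - 3 a_n = 0.
Thus a_{n+2} = [(n+1) a_{n+1} + 3 a_n] / ((n+1)(n+2)).

Check with a_0 = 3, a_1 = 0 (apply the recurrence for n = 0, 1, 2, 3): a_0 = 3, a_1 = 0, a_2 = 9/2, a_3 = 3/2, a_4 = 3/2, a_5 = 21/40.

a_(n+2) = [(n+1) a_(n+1) + 3 a_n] / ((n+1)(n+2)); check: a_0 = 3, a_1 = 0, a_2 = 9/2, a_3 = 3/2, a_4 = 3/2, a_5 = 21/40


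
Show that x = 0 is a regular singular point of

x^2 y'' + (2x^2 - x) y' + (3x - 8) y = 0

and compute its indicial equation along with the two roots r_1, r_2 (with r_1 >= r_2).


Divide by x^2 to reach normal form y'' + P_1(x) y' + P_2(x) y = 0 with P_1(x) = 2 - 1/x and P_2(x) = 3/x - 8/x^2.
x = 0 is a singular point because the y'-coefficient 2 - 1/x has a pole at x = 0 and the y-coefficient 3/x - 8/x^2 has a pole at x = 0.
It is a regular singular point because x P_1(x) = p(x) = 2x - 1 and x^2 P_2(x) = q(x) = 3x - 8 are polynomials, hence analytic at x = 0.
p(0) = -1,  q(0) = -8.
Indicial equation: r(r-1) + p(0) r + q(0) = 0, i.e. r^2 + (p(0) - 1) r + q(0) = 0, i.e. r^2 - 2 r - 8 = 0.
Discriminant: (-2)^2 - 4(-8) = 36, so r = (2 ± 6)/2.
Solving: r_1 = 4, r_2 = -2.

indicial: r^2 - 2 r - 8 = 0; roots r_1 = 4, r_2 = -2


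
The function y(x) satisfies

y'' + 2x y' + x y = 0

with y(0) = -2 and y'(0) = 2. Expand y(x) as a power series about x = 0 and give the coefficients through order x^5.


Ansatz: y(x) = sum_{n>=0} a_n x^n, so y'(x) = sum_{n>=1} n a_n x^(n-1) and y''(x) = sum_{n>=2} n(n-1) a_n x^(n-2).
Substitute into P(x) y'' + Q(x) y' + R(x) y = 0 with P(x) = 1, Q(x) = 2x, R(x) = x, and match powers of x.
Initial conditions: a_0 = -2, a_1 = 2.
Setting the coefficient of each power of x to zero and solving order by order (substituting the coefficients already found):
  x^0: 2 a_2 = 0  ->  a_2 = 0
  x^1: 6 a_3 + 2 a_1 + a_0 = 0  ->  6 a_3 = -2 a_1 - a_0 = -2  ->  a_3 = -1/3
  x^2: 12 a_4 + 4 a_2 + a_1 = 0  ->  12 a_4 = -4 a_2 - a_1 = -2  ->  a_4 = -1/6
  x^3: 20 a_5 + 6 a_3 + a_2 = 0  ->  20 a_5 = -6 a_3 - a_2 = 2  ->  a_5 = 1/10
Truncated series: y(x) = -2 + 2 x - (1/3) x^3 - (1/6) x^4 + (1/10) x^5 + O(x^6).

a_0 = -2; a_1 = 2; a_2 = 0; a_3 = -1/3; a_4 = -1/6; a_5 = 1/10


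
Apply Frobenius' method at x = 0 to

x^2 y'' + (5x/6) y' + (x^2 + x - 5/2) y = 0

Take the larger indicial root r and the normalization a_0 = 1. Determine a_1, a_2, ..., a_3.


Write in Frobenius form y'' + (p(x)/x) y' + (q(x)/x^2) y = 0:
  p(x) = 5/6,  q(x) = x^2 + x - 5/2.
Indicial equation: r(r-1) + (5/6) r + (-5/2) = 0 -> roots r_1 = 5/3, r_2 = -3/2.
Take r = r_1 = 5/3. Let y(x) = x^r sum_{n>=0} a_n x^n with a_0 = 1.
Substitute y = x^r sum a_n x^n and match x^{r+n}. The recurrence is
  D(n) a_n + 1 a_{n-1} + 1 a_{n-2} = 0,  where D(n) = (r+n)(r+n-1) + (5/6)(r+n) + (-5/2).
  a_n = [-1 a_{n-1} - 1 a_{n-2}] / D(n).
Since the indicial polynomial factors as (r - r_1)(r - r_2), D(n) = (r_1 + n - r_1)(r_1 + n - r_2) = n(n + 19/6).
Evaluating step by step (a_0 = 1):
  n = 1: D(1) = 1(1 + 19/6) = 25/6; numerator = -1(1) = -1; a_1 = (-1)/(25/6) = -6/25
  n = 2: D(2) = 2(2 + 19/6) = 31/3; numerator = -1(-6/25) - 1(1) = -19/25; a_2 = (-19/25)/(31/3) = -57/775
  n = 3: D(3) = 3(3 + 19/6) = 37/2; numerator = -1(-57/775) - 1(-6/25) = 243/775; a_3 = (243/775)/(37/2) = 486/28675

r = 5/3; a_0 = 1; a_1 = -6/25; a_2 = -57/775; a_3 = 486/28675


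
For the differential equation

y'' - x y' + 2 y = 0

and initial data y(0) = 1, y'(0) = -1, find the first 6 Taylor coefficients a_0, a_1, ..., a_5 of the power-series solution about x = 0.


Ansatz: y(x) = sum_{n>=0} a_n x^n, so y'(x) = sum_{n>=1} n a_n x^(n-1) and y''(x) = sum_{n>=2} n(n-1) a_n x^(n-2).
Substitute into P(x) y'' + Q(x) y' + R(x) y = 0 with P(x) = 1, Q(x) = -x, R(x) = 2, and match powers of x.
Initial conditions: a_0 = 1, a_1 = -1.
Setting the coefficient of each power of x to zero and solving order by order (substituting the coefficients already found):
  x^0: 2 a_2 + 2 a_0 = 0  ->  2 a_2 = -2 a_0 = -2  ->  a_2 = -1
  x^1: 6 a_3 + a_1 = 0  ->  6 a_3 = -a_1 = 1  ->  a_3 = 1/6
  x^2: 12 a_4 = 0  ->  a_4 = 0
  x^3: 20 a_5 - a_3 = 0  ->  20 a_5 = a_3 = 1/6  ->  a_5 = 1/120
Truncated series: y(x) = 1 - x - x^2 + (1/6) x^3 + (1/120) x^5 + O(x^6).

a_0 = 1; a_1 = -1; a_2 = -1; a_3 = 1/6; a_4 = 0; a_5 = 1/120


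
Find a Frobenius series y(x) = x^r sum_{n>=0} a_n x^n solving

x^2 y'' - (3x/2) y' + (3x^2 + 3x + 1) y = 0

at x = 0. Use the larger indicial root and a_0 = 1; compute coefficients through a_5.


Write in Frobenius form y'' + (p(x)/x) y' + (q(x)/x^2) y = 0:
  p(x) = -3/2,  q(x) = 3x^2 + 3x + 1.
Indicial equation: r(r-1) + (-3/2) r + (1) = 0 -> roots r_1 = 2, r_2 = 1/2.
Take r = r_1 = 2. Let y(x) = x^r sum_{n>=0} a_n x^n with a_0 = 1.
Substitute y = x^r sum a_n x^n and match x^{r+n}. The recurrence is
  D(n) a_n + 3 a_{n-1} + 3 a_{n-2} = 0,  where D(n) = (r+n)(r+n-1) + (-3/2)(r+n) + (1).
  a_n = [-3 a_{n-1} - 3 a_{n-2}] / D(n).
Since the indicial polynomial factors as (r - r_1)(r - r_2), D(n) = (r_1 + n - r_1)(r_1 + n - r_2) = n(n + 3/2).
Evaluating step by step (a_0 = 1):
  n = 1: D(1) = 1(1 + 3/2) = 5/2; numerator = -3(1) = -3; a_1 = (-3)/(5/2) = -6/5
  n = 2: D(2) = 2(2 + 3/2) = 7; numerator = -3(-6/5) - 3(1) = 3/5; a_2 = (3/5)/(7) = 3/35
  n = 3: D(3) = 3(3 + 3/2) = 27/2; numerator = -3(3/35) - 3(-6/5) = 117/35; a_3 = (117/35)/(27/2) = 26/105
  n = 4: D(4) = 4(4 + 3/2) = 22; numerator = -3(26/105) - 3(3/35) = -1; a_4 = (-1)/(22) = -1/22
  n = 5: D(5) = 5(5 + 3/2) = 65/2; numerator = -3(-1/22) - 3(26/105) = -467/770; a_5 = (-467/770)/(65/2) = -467/25025

r = 2; a_0 = 1; a_1 = -6/5; a_2 = 3/35; a_3 = 26/105; a_4 = -1/22; a_5 = -467/25025


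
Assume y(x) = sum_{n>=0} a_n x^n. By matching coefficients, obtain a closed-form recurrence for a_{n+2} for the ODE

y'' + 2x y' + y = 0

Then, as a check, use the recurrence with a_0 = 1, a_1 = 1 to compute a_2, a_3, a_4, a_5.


Substitute y = sum_n a_n x^n.
y''(x) has coefficient (n+2)(n+1) a_{n+2} at x^n;
2 x y'(x) has coefficient 2 n a_n at x^n (shift);
y(x) has coefficient 1 a_n at x^n.
Matching x^n: (n+2)(n+1) a_{n+2} + (2n + 1) a_n = 0.
Thus a_{n+2} = (-2n - 1) / ((n+1)(n+2)) * a_n.

Check with a_0 = 1, a_1 = 1 (apply the recurrence for n = 0, 1, 2, 3): a_0 = 1, a_1 = 1, a_2 = -1/2, a_3 = -1/2, a_4 = 5/24, a_5 = 7/40.

a_(n+2) = (-2n - 1) / ((n+1)(n+2)) * a_n; check: a_0 = 1, a_1 = 1, a_2 = -1/2, a_3 = -1/2, a_4 = 5/24, a_5 = 7/40


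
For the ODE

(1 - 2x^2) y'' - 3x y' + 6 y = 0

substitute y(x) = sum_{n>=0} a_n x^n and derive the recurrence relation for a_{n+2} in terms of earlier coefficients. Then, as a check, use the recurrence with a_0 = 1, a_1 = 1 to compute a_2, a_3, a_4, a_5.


Substitute y = sum_n a_n x^n.
(1 - 2 x^2) y'' contributes (n+2)(n+1) a_{n+2} - 2 n(n-1) a_n at x^n.
-3 x y'(x) contributes -3 n a_n at x^n.
6 y(x) contributes 6 a_n at x^n.
Matching x^n: (n+2)(n+1) a_{n+2} + (-2 n(n-1) - 3 n + 6) a_n = 0.
Thus a_{n+2} = (2 n(n-1) + 3 n - 6) / ((n+1)(n+2)) * a_n.

Check with a_0 = 1, a_1 = 1 (apply the recurrence for n = 0, 1, 2, 3): a_0 = 1, a_1 = 1, a_2 = -3, a_3 = -1/2, a_4 = -1, a_5 = -3/8.

a_(n+2) = (2 n(n-1) + 3 n - 6) / ((n+1)(n+2)) * a_n; check: a_0 = 1, a_1 = 1, a_2 = -3, a_3 = -1/2, a_4 = -1, a_5 = -3/8


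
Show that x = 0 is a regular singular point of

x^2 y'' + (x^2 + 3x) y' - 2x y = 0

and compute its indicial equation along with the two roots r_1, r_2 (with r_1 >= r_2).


Divide by x^2 to reach normal form y'' + P_1(x) y' + P_2(x) y = 0 with P_1(x) = 1 + 3/x and P_2(x) = -2/x.
x = 0 is a singular point because the y'-coefficient 1 + 3/x has a pole at x = 0 and the y-coefficient -2/x has a pole at x = 0.
It is a regular singular point because x P_1(x) = p(x) = x + 3 and x^2 P_2(x) = q(x) = -2x are polynomials, hence analytic at x = 0.
p(0) = 3,  q(0) = 0.
Indicial equation: r(r-1) + p(0) r + q(0) = 0, i.e. r^2 + (p(0) - 1) r + q(0) = 0, i.e. r^2 + 2 r = 0.
Discriminant: (2)^2 - 4(0) = 4, so r = (-2 ± 2)/2.
Solving: r_1 = 0, r_2 = -2.

indicial: r^2 + 2 r = 0; roots r_1 = 0, r_2 = -2


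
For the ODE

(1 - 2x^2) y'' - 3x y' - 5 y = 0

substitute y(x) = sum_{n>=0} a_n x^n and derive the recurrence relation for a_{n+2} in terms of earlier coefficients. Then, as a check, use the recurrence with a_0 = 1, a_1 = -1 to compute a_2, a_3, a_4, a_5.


Substitute y = sum_n a_n x^n.
(1 - 2 x^2) y'' contributes (n+2)(n+1) a_{n+2} - 2 n(n-1) a_n at x^n.
-3 x y'(x) contributes -3 n a_n at x^n.
-5 y(x) contributes -5 a_n at x^n.
Matching x^n: (n+2)(n+1) a_{n+2} + (-2 n(n-1) - 3 n - 5) a_n = 0.
Thus a_{n+2} = (2 n(n-1) + 3 n + 5) / ((n+1)(n+2)) * a_n.

Check with a_0 = 1, a_1 = -1 (apply the recurrence for n = 0, 1, 2, 3): a_0 = 1, a_1 = -1, a_2 = 5/2, a_3 = -4/3, a_4 = 25/8, a_5 = -26/15.

a_(n+2) = (2 n(n-1) + 3 n + 5) / ((n+1)(n+2)) * a_n; check: a_0 = 1, a_1 = -1, a_2 = 5/2, a_3 = -4/3, a_4 = 25/8, a_5 = -26/15


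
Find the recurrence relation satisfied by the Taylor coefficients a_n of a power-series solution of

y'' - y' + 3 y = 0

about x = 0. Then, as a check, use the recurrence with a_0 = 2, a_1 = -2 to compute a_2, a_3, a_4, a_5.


Substitute y = sum_n a_n x^n.
y''(x) has coefficient (n+2)(n+1) a_{n+2} at x^n;
-y'(x) has coefficient -(n+1) a_{n+1} at x^n;
3 y(x) has coefficient 3 a_n at x^n.
Matching x^n: (n+2)(n+1) a_{n+2} - (n+1) a_{n+1} + 3 a_n = 0.
Thus a_{n+2} = [(n+1) a_{n+1} - 3 a_n] / ((n+1)(n+2)).

Check with a_0 = 2, a_1 = -2 (apply the recurrence for n = 0, 1, 2, 3): a_0 = 2, a_1 = -2, a_2 = -4, a_3 = -1/3, a_4 = 11/12, a_5 = 7/30.

a_(n+2) = [(n+1) a_(n+1) - 3 a_n] / ((n+1)(n+2)); check: a_0 = 2, a_1 = -2, a_2 = -4, a_3 = -1/3, a_4 = 11/12, a_5 = 7/30


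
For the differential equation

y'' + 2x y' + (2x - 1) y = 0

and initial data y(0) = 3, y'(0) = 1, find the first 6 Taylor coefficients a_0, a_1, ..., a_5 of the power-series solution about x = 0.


Ansatz: y(x) = sum_{n>=0} a_n x^n, so y'(x) = sum_{n>=1} n a_n x^(n-1) and y''(x) = sum_{n>=2} n(n-1) a_n x^(n-2).
Substitute into P(x) y'' + Q(x) y' + R(x) y = 0 with P(x) = 1, Q(x) = 2x, R(x) = 2x - 1, and match powers of x.
Initial conditions: a_0 = 3, a_1 = 1.
Setting the coefficient of each power of x to zero and solving order by order (substituting the coefficients already found):
  x^0: 2 a_2 - a_0 = 0  ->  2 a_2 = a_0 = 3  ->  a_2 = 3/2
  x^1: 6 a_3 + a_1 + 2 a_0 = 0  ->  6 a_3 = -a_1 - 2 a_0 = -7  ->  a_3 = -7/6
  x^2: 12 a_4 + 3 a_2 + 2 a_1 = 0  ->  12 a_4 = -3 a_2 - 2 a_1 = -13/2  ->  a_4 = -13/24
  x^3: 20 a_5 + 5 a_3 + 2 a_2 = 0  ->  20 a_5 = -5 a_3 - 2 a_2 = 17/6  ->  a_5 = 17/120
Truncated series: y(x) = 3 + x + (3/2) x^2 - (7/6) x^3 - (13/24) x^4 + (17/120) x^5 + O(x^6).

a_0 = 3; a_1 = 1; a_2 = 3/2; a_3 = -7/6; a_4 = -13/24; a_5 = 17/120


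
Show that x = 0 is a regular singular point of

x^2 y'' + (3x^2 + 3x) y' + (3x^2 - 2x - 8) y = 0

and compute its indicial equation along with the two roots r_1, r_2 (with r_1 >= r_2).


Divide by x^2 to reach normal form y'' + P_1(x) y' + P_2(x) y = 0 with P_1(x) = 3 + 3/x and P_2(x) = 3 - 2/x - 8/x^2.
x = 0 is a singular point because the y'-coefficient 3 + 3/x has a pole at x = 0 and the y-coefficient 3 - 2/x - 8/x^2 has a pole at x = 0.
It is a regular singular point because x P_1(x) = p(x) = 3x + 3 and x^2 P_2(x) = q(x) = 3x^2 - 2x - 8 are polynomials, hence analytic at x = 0.
p(0) = 3,  q(0) = -8.
Indicial equation: r(r-1) + p(0) r + q(0) = 0, i.e. r^2 + (p(0) - 1) r + q(0) = 0, i.e. r^2 + 2 r - 8 = 0.
Discriminant: (2)^2 - 4(-8) = 36, so r = (-2 ± 6)/2.
Solving: r_1 = 2, r_2 = -4.

indicial: r^2 + 2 r - 8 = 0; roots r_1 = 2, r_2 = -4


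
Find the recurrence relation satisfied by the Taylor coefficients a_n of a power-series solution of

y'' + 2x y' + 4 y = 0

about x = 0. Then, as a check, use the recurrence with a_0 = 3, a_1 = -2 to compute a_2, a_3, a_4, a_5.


Substitute y = sum_n a_n x^n.
y''(x) has coefficient (n+2)(n+1) a_{n+2} at x^n;
2 x y'(x) has coefficient 2 n a_n at x^n (shift);
4 y(x) has coefficient 4 a_n at x^n.
Matching x^n: (n+2)(n+1) a_{n+2} + (2n + 4) a_n = 0.
Thus a_{n+2} = (-2n - 4) / ((n+1)(n+2)) * a_n.

Check with a_0 = 3, a_1 = -2 (apply the recurrence for n = 0, 1, 2, 3): a_0 = 3, a_1 = -2, a_2 = -6, a_3 = 2, a_4 = 4, a_5 = -1.

a_(n+2) = (-2n - 4) / ((n+1)(n+2)) * a_n; check: a_0 = 3, a_1 = -2, a_2 = -6, a_3 = 2, a_4 = 4, a_5 = -1


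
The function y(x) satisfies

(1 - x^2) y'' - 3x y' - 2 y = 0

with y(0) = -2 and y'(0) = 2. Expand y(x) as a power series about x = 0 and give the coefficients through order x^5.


Ansatz: y(x) = sum_{n>=0} a_n x^n, so y'(x) = sum_{n>=1} n a_n x^(n-1) and y''(x) = sum_{n>=2} n(n-1) a_n x^(n-2).
Substitute into P(x) y'' + Q(x) y' + R(x) y = 0 with P(x) = 1 - x^2, Q(x) = -3x, R(x) = -2, and match powers of x.
Initial conditions: a_0 = -2, a_1 = 2.
Setting the coefficient of each power of x to zero and solving order by order (substituting the coefficients already found):
  x^0: 2 a_2 - 2 a_0 = 0  ->  2 a_2 = 2 a_0 = -4  ->  a_2 = -2
  x^1: 6 a_3 - 5 a_1 = 0  ->  6 a_3 = 5 a_1 = 10  ->  a_3 = 5/3
  x^2: 12 a_4 - 10 a_2 = 0  ->  12 a_4 = 10 a_2 = -20  ->  a_4 = -5/3
  x^3: 20 a_5 - 17 a_3 = 0  ->  20 a_5 = 17 a_3 = 85/3  ->  a_5 = 17/12
Truncated series: y(x) = -2 + 2 x - 2 x^2 + (5/3) x^3 - (5/3) x^4 + (17/12) x^5 + O(x^6).

a_0 = -2; a_1 = 2; a_2 = -2; a_3 = 5/3; a_4 = -5/3; a_5 = 17/12


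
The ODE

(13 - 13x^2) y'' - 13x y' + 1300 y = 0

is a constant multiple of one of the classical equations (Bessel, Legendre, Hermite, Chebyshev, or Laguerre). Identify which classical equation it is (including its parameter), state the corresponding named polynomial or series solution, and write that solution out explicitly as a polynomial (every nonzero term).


All three coefficients share the factor 13; dividing through by 13 gives  (1 - x^2) y'' - x y' + 100 y = 0.
This matches the Chebyshev equation (1 - x^2) y'' - x y' + n^2 y = 0 (note the -x y' term, not -2x y') with n^2 = 100, so n = 10; the polynomial solution is T_10(x).
With y = sum_k a_k x^k, matching x^k gives (k+2)(k+1) a_{k+2} = (k^2 - n^2) a_k = (k - 10)(k + 10) a_k. The right side vanishes at k = 10, so the series with the parity of 10 terminates at degree 10.
Standard normalization: leading coefficient of T_n is 2^(n-1), so a_10 = 2^9 = 512. Work downward with a_k = (k+1)(k+2) a_{k+2} / ((k - 10)(k + 10)):
  a_8 = (9)(10)(512) / ((8 - 10)(8 + 10)) = 46080/(-36) = -1280
  a_6 = (7)(8)(-1280) / ((6 - 10)(6 + 10)) = -71680/(-64) = 1120
  a_4 = (5)(6)(1120) / ((4 - 10)(4 + 10)) = 33600/(-84) = -400
  a_2 = (3)(4)(-400) / ((2 - 10)(2 + 10)) = -4800/(-96) = 50
  a_0 = (1)(2)(50) / ((0 - 10)(0 + 10)) = 100/(-100) = -1
Hence T_10(x) = 512 x^10 - 1280 x^8 + 1120 x^6 - 400 x^4 + 50 x^2 - 1.

T_10(x); series = 512 x^10 - 1280 x^8 + 1120 x^6 - 400 x^4 + 50 x^2 - 1


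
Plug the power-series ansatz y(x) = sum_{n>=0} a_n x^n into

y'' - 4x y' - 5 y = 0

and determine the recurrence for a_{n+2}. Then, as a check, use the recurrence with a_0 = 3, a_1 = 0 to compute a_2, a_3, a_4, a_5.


Substitute y = sum_n a_n x^n.
y''(x) has coefficient (n+2)(n+1) a_{n+2} at x^n;
-4 x y'(x) has coefficient -4 n a_n at x^n (shift);
-5 y(x) has coefficient -5 a_n at x^n.
Matching x^n: (n+2)(n+1) a_{n+2} + (-4n - 5) a_n = 0.
Thus a_{n+2} = (4n + 5) / ((n+1)(n+2)) * a_n.

Check with a_0 = 3, a_1 = 0 (apply the recurrence for n = 0, 1, 2, 3): a_0 = 3, a_1 = 0, a_2 = 15/2, a_3 = 0, a_4 = 65/8, a_5 = 0.

a_(n+2) = (4n + 5) / ((n+1)(n+2)) * a_n; check: a_0 = 3, a_1 = 0, a_2 = 15/2, a_3 = 0, a_4 = 65/8, a_5 = 0


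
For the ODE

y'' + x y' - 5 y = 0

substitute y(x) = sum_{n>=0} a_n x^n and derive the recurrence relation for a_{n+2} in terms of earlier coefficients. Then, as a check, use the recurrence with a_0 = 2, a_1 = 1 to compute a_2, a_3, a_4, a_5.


Substitute y = sum_n a_n x^n.
y''(x) has coefficient (n+2)(n+1) a_{n+2} at x^n;
x y'(x) has coefficient n a_n at x^n (shift);
-5 y(x) has coefficient -5 a_n at x^n.
Matching x^n: (n+2)(n+1) a_{n+2} + (n - 5) a_n = 0.
Thus a_{n+2} = (-n + 5) / ((n+1)(n+2)) * a_n.

Check with a_0 = 2, a_1 = 1 (apply the recurrence for n = 0, 1, 2, 3): a_0 = 2, a_1 = 1, a_2 = 5, a_3 = 2/3, a_4 = 5/4, a_5 = 1/15.

a_(n+2) = (-n + 5) / ((n+1)(n+2)) * a_n; check: a_0 = 2, a_1 = 1, a_2 = 5, a_3 = 2/3, a_4 = 5/4, a_5 = 1/15


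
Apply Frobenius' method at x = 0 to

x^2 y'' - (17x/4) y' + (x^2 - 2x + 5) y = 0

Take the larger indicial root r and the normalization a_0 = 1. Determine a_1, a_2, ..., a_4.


Write in Frobenius form y'' + (p(x)/x) y' + (q(x)/x^2) y = 0:
  p(x) = -17/4,  q(x) = x^2 - 2x + 5.
Indicial equation: r(r-1) + (-17/4) r + (5) = 0 -> roots r_1 = 4, r_2 = 5/4.
Take r = r_1 = 4. Let y(x) = x^r sum_{n>=0} a_n x^n with a_0 = 1.
Substitute y = x^r sum a_n x^n and match x^{r+n}. The recurrence is
  D(n) a_n - 2 a_{n-1} + 1 a_{n-2} = 0,  where D(n) = (r+n)(r+n-1) + (-17/4)(r+n) + (5).
  a_n = [2 a_{n-1} - 1 a_{n-2}] / D(n).
Since the indicial polynomial factors as (r - r_1)(r - r_2), D(n) = (r_1 + n - r_1)(r_1 + n - r_2) = n(n + 11/4).
Evaluating step by step (a_0 = 1):
  n = 1: D(1) = 1(1 + 11/4) = 15/4; numerator = 2(1) = 2; a_1 = (2)/(15/4) = 8/15
  n = 2: D(2) = 2(2 + 11/4) = 19/2; numerator = 2(8/15) - 1(1) = 1/15; a_2 = (1/15)/(19/2) = 2/285
  n = 3: D(3) = 3(3 + 11/4) = 69/4; numerator = 2(2/285) - 1(8/15) = -148/285; a_3 = (-148/285)/(69/4) = -592/19665
  n = 4: D(4) = 4(4 + 11/4) = 27; numerator = 2(-592/19665) - 1(2/285) = -1322/19665; a_4 = (-1322/19665)/(27) = -1322/530955

r = 4; a_0 = 1; a_1 = 8/15; a_2 = 2/285; a_3 = -592/19665; a_4 = -1322/530955


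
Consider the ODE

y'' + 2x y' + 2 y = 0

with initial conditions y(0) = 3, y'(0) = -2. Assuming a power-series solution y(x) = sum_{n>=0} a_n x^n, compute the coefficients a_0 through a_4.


Ansatz: y(x) = sum_{n>=0} a_n x^n, so y'(x) = sum_{n>=1} n a_n x^(n-1) and y''(x) = sum_{n>=2} n(n-1) a_n x^(n-2).
Substitute into P(x) y'' + Q(x) y' + R(x) y = 0 with P(x) = 1, Q(x) = 2x, R(x) = 2, and match powers of x.
Initial conditions: a_0 = 3, a_1 = -2.
Setting the coefficient of each power of x to zero and solving order by order (substituting the coefficients already found):
  x^0: 2 a_2 + 2 a_0 = 0  ->  2 a_2 = -2 a_0 = -6  ->  a_2 = -3
  x^1: 6 a_3 + 4 a_1 = 0  ->  6 a_3 = -4 a_1 = 8  ->  a_3 = 4/3
  x^2: 12 a_4 + 6 a_2 = 0  ->  12 a_4 = -6 a_2 = 18  ->  a_4 = 3/2
Truncated series: y(x) = 3 - 2 x - 3 x^2 + (4/3) x^3 + (3/2) x^4 + O(x^5).

a_0 = 3; a_1 = -2; a_2 = -3; a_3 = 4/3; a_4 = 3/2


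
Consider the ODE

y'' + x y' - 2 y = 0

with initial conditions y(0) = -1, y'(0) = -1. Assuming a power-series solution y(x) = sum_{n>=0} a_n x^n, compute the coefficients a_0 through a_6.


Ansatz: y(x) = sum_{n>=0} a_n x^n, so y'(x) = sum_{n>=1} n a_n x^(n-1) and y''(x) = sum_{n>=2} n(n-1) a_n x^(n-2).
Substitute into P(x) y'' + Q(x) y' + R(x) y = 0 with P(x) = 1, Q(x) = x, R(x) = -2, and match powers of x.
Initial conditions: a_0 = -1, a_1 = -1.
Setting the coefficient of each power of x to zero and solving order by order (substituting the coefficients already found):
  x^0: 2 a_2 - 2 a_0 = 0  ->  2 a_2 = 2 a_0 = -2  ->  a_2 = -1
  x^1: 6 a_3 - a_1 = 0  ->  6 a_3 = a_1 = -1  ->  a_3 = -1/6
  x^2: 12 a_4 = 0  ->  a_4 = 0
  x^3: 20 a_5 + a_3 = 0  ->  20 a_5 = -a_3 = 1/6  ->  a_5 = 1/120
  x^4: 30 a_6 + 2 a_4 = 0  ->  30 a_6 = -2 a_4 = 0  ->  a_6 = 0
Truncated series: y(x) = -1 - x - x^2 - (1/6) x^3 + (1/120) x^5 + O(x^7).

a_0 = -1; a_1 = -1; a_2 = -1; a_3 = -1/6; a_4 = 0; a_5 = 1/120; a_6 = 0


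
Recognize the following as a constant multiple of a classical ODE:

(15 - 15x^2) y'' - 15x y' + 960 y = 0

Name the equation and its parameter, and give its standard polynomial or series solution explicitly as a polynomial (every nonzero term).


All three coefficients share the factor 15; dividing through by 15 gives  (1 - x^2) y'' - x y' + 64 y = 0.
This matches the Chebyshev equation (1 - x^2) y'' - x y' + n^2 y = 0 (note the -x y' term, not -2x y') with n^2 = 64, so n = 8; the polynomial solution is T_8(x).
With y = sum_k a_k x^k, matching x^k gives (k+2)(k+1) a_{k+2} = (k^2 - n^2) a_k = (k - 8)(k + 8) a_k. The right side vanishes at k = 8, so the series with the parity of 8 terminates at degree 8.
Standard normalization: leading coefficient of T_n is 2^(n-1), so a_8 = 2^7 = 128. Work downward with a_k = (k+1)(k+2) a_{k+2} / ((k - 8)(k + 8)):
  a_6 = (7)(8)(128) / ((6 - 8)(6 + 8)) = 7168/(-28) = -256
  a_4 = (5)(6)(-256) / ((4 - 8)(4 + 8)) = -7680/(-48) = 160
  a_2 = (3)(4)(160) / ((2 - 8)(2 + 8)) = 1920/(-60) = -32
  a_0 = (1)(2)(-32) / ((0 - 8)(0 + 8)) = -64/(-64) = 1
Hence T_8(x) = 128 x^8 - 256 x^6 + 160 x^4 - 32 x^2 + 1.

T_8(x); series = 128 x^8 - 256 x^6 + 160 x^4 - 32 x^2 + 1


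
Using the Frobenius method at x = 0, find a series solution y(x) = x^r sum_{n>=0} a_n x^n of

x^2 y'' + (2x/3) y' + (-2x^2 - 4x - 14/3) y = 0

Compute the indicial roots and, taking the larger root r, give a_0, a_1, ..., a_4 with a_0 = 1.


Write in Frobenius form y'' + (p(x)/x) y' + (q(x)/x^2) y = 0:
  p(x) = 2/3,  q(x) = -2x^2 - 4x - 14/3.
Indicial equation: r(r-1) + (2/3) r + (-14/3) = 0 -> roots r_1 = 7/3, r_2 = -2.
Take r = r_1 = 7/3. Let y(x) = x^r sum_{n>=0} a_n x^n with a_0 = 1.
Substitute y = x^r sum a_n x^n and match x^{r+n}. The recurrence is
  D(n) a_n - 4 a_{n-1} - 2 a_{n-2} = 0,  where D(n) = (r+n)(r+n-1) + (2/3)(r+n) + (-14/3).
  a_n = [4 a_{n-1} + 2 a_{n-2}] / D(n).
Since the indicial polynomial factors as (r - r_1)(r - r_2), D(n) = (r_1 + n - r_1)(r_1 + n - r_2) = n(n + 13/3).
Evaluating step by step (a_0 = 1):
  n = 1: D(1) = 1(1 + 13/3) = 16/3; numerator = 4(1) = 4; a_1 = (4)/(16/3) = 3/4
  n = 2: D(2) = 2(2 + 13/3) = 38/3; numerator = 4(3/4) + 2(1) = 5; a_2 = (5)/(38/3) = 15/38
  n = 3: D(3) = 3(3 + 13/3) = 22; numerator = 4(15/38) + 2(3/4) = 117/38; a_3 = (117/38)/(22) = 117/836
  n = 4: D(4) = 4(4 + 13/3) = 100/3; numerator = 4(117/836) + 2(15/38) = 282/209; a_4 = (282/209)/(100/3) = 423/10450

r = 7/3; a_0 = 1; a_1 = 3/4; a_2 = 15/38; a_3 = 117/836; a_4 = 423/10450


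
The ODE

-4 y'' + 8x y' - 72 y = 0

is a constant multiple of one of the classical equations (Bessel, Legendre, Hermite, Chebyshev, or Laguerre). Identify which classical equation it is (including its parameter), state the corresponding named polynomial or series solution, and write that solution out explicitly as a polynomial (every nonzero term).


All three coefficients share the factor -4; dividing through by -4 gives  y'' - 2x y' + 18 y = 0.
This matches the Hermite equation y'' - 2x y' + 2n y = 0 with 2n = 18, so n = 9; the polynomial solution is H_9(x).
With y = sum_k a_k x^k, matching x^k gives (k+2)(k+1) a_{k+2} = 2(k - n) a_k = 2(k - 9) a_k. The right side vanishes at k = 9, so the series with the parity of 9 terminates at degree 9.
Standard normalization: leading coefficient of H_n is 2^n, so a_9 = 2^9 = 512. Work downward with a_k = (k+1)(k+2) a_{k+2} / (2(k - n)):
  a_7 = (8)(9)(512) / (2(7 - 9)) = 36864/(-4) = -9216
  a_5 = (6)(7)(-9216) / (2(5 - 9)) = -387072/(-8) = 48384
  a_3 = (4)(5)(48384) / (2(3 - 9)) = 967680/(-12) = -80640
  a_1 = (2)(3)(-80640) / (2(1 - 9)) = -483840/(-16) = 30240
Hence H_9(x) = 512 x^9 - 9216 x^7 + 48384 x^5 - 80640 x^3 + 30240 x.

H_9(x); series = 512 x^9 - 9216 x^7 + 48384 x^5 - 80640 x^3 + 30240 x
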